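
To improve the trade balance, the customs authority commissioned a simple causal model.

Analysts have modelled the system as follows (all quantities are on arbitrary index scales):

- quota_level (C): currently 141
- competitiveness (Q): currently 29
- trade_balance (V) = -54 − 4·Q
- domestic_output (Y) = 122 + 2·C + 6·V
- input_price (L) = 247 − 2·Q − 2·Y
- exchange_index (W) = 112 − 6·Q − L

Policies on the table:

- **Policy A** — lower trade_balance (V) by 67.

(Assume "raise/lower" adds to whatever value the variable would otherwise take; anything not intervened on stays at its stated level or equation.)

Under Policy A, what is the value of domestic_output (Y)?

-1018

Policy A (V − 67):
  C = 141
  Q = 29
  V = -54 − 4·29 (−67 from intervention) = -237
  Y = 122 + 2·141 + 6·(-237) = -1018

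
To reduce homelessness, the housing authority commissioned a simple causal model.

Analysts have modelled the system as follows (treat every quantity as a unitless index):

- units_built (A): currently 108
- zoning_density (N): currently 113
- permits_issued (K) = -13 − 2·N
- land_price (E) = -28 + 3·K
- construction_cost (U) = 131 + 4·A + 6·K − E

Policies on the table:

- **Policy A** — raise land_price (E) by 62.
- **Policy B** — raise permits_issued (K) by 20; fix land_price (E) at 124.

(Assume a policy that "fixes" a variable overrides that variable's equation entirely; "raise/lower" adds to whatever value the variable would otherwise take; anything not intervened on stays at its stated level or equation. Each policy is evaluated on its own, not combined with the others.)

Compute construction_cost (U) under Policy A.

-188

Policy A (E + 62):
  A = 108
  N = 113
  K = -13 − 2·113 = -239
  E = -28 + 3·(-239) (+62 from intervention) = -683
  U = 131 + 4·108 + 6·(-239) − (-683) = -188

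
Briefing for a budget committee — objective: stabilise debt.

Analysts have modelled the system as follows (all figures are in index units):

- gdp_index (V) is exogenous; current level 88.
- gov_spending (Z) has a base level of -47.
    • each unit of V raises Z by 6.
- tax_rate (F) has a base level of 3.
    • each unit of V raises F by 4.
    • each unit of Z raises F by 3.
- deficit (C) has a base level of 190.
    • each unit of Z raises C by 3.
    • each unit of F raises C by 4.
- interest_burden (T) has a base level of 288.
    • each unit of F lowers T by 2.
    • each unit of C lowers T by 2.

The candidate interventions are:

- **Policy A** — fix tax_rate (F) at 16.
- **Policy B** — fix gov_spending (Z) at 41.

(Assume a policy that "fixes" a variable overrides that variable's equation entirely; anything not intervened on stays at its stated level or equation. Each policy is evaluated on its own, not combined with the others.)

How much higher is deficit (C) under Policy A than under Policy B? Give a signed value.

Policy A (F := 16):
  V = 88
  Z = -47 + 6·88 = 481
  F = 16
  C = 190 + 3·481 + 4·16 = 1697
Policy B (Z := 41):
  V = 88
  Z = 41
  F = 3 + 4·88 + 3·41 = 478
  C = 190 + 3·41 + 4·478 = 2225
C: 1697 − 2225 = -528

-528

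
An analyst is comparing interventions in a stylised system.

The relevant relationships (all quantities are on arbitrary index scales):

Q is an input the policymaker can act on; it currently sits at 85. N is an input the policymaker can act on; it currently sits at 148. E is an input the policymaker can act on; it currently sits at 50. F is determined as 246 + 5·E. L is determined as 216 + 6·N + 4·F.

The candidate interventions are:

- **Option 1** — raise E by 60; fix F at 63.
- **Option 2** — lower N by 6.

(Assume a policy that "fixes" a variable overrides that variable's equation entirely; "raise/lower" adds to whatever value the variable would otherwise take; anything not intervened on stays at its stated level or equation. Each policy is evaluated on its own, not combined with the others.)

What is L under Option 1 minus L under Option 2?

Option 1 (E + 60, F := 63):
  N = 148
  E = 50 + 60 = 110
  F = 63
  L = 216 + 6·148 + 4·63 = 1356
Option 2 (N − 6):
  N = 148 − 6 = 142
  E = 50
  F = 246 + 5·50 = 496
  L = 216 + 6·142 + 4·496 = 3052
L: 1356 − 3052 = -1696

-1696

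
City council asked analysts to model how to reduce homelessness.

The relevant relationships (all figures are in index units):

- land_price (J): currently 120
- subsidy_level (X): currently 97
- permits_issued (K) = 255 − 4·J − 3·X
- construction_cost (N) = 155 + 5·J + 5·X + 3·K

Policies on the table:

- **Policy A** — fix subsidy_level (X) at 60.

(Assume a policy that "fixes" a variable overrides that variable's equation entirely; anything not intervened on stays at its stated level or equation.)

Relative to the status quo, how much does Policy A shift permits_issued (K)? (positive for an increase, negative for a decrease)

Baseline:
  J = 120
  X = 97
  K = 255 − 4·120 − 3·97 = -516
Policy A (X := 60):
  J = 120
  X = 60
  K = 255 − 4·120 − 3·60 = -405
Change in K: -405 − (-516) = 111

111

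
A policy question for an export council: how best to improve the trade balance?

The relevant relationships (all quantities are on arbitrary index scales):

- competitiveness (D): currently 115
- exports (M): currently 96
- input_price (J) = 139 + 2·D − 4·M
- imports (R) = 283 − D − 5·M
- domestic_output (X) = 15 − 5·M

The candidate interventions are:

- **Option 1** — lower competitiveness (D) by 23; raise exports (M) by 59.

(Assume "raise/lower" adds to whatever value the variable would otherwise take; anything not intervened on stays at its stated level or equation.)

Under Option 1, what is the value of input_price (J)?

Option 1 (D − 23, M + 59):
  D = 115 − 23 = 92
  M = 96 + 59 = 155
  J = 139 + 2·92 − 4·155 = -297

-297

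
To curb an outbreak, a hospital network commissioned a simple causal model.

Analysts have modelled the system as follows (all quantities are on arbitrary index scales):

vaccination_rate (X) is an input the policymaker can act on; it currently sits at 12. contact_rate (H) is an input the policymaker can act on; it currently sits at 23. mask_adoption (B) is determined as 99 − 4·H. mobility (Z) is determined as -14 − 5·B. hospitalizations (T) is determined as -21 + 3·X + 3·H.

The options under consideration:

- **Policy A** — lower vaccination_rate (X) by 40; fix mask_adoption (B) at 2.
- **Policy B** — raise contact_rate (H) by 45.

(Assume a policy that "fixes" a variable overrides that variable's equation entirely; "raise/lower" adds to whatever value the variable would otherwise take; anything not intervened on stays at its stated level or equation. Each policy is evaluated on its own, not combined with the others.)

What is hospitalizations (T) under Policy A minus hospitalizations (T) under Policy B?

Policy A (X − 40, B := 2):
  X = 12 − 40 = -28
  H = 23
  T = -21 + 3·(-28) + 3·23 = -36
Policy B (H + 45):
  X = 12
  H = 23 + 45 = 68
  T = -21 + 3·12 + 3·68 = 219
T: -36 − 219 = -255

-255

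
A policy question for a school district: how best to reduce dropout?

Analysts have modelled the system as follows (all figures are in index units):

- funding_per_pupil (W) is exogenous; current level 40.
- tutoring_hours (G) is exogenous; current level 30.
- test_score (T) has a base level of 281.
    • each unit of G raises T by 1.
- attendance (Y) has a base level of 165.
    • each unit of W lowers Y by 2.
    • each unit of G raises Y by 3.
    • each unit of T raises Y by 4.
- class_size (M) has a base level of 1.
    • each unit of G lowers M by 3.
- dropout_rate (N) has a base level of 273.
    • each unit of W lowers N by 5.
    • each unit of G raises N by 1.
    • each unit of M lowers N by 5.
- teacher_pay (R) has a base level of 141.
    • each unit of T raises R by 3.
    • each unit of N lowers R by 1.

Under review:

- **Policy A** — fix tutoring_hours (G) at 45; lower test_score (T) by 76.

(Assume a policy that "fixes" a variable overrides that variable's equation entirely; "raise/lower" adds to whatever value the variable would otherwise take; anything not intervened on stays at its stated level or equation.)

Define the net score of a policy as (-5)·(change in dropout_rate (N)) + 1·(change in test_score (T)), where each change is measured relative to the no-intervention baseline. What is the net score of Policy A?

-1261

Baseline:
  W = 40
  G = 30
  T = 281 + 30 = 311
  M = 1 − 3·30 = -89
  N = 273 − 5·40 + 30 − 5·(-89) = 548
Policy A (G := 45, T − 76):
  W = 40
  G = 45
  T = 281 + 45 (−76 from intervention) = 250
  M = 1 − 3·45 = -134
  N = 273 − 5·40 + 45 − 5·(-134) = 788
ΔN = 788 − 548 = 240; ΔT = 250 − 311 = -61
Score = (-5)·240 + 1·(-61) = -1261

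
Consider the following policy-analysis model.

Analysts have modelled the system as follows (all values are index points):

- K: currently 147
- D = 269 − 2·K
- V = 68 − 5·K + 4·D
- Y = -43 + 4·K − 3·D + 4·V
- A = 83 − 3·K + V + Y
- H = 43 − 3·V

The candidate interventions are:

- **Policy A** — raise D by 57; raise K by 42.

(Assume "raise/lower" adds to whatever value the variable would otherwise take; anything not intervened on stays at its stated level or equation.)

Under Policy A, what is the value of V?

-1085

Policy A (D + 57, K + 42):
  K = 147 + 42 = 189
  D = 269 − 2·189 (+57 from intervention) = -52
  V = 68 − 5·189 + 4·(-52) = -1085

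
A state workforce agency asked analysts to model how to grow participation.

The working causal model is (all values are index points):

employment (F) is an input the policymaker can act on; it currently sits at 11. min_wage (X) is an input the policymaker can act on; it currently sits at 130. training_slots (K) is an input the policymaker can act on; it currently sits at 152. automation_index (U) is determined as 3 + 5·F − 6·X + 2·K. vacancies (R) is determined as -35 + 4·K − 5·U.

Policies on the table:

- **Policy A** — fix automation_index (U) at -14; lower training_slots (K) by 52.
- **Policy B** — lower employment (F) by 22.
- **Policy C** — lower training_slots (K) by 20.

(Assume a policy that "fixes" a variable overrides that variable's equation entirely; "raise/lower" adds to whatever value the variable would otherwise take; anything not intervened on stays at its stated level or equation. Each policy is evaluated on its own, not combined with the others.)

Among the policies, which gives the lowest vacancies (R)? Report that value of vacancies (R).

435

Policy A (U := -14, K − 52):
  F = 11
  X = 130
  K = 152 − 52 = 100
  U = -14
  R = -35 + 4·100 − 5·(-14) = 435
Policy B (F − 22):
  F = 11 − 22 = -11
  X = 130
  K = 152
  U = 3 + 5·(-11) − 6·130 + 2·152 = -528
  R = -35 + 4·152 − 5·(-528) = 3213
Policy C (K − 20):
  F = 11
  X = 130
  K = 152 − 20 = 132
  U = 3 + 5·11 − 6·130 + 2·132 = -458
  R = -35 + 4·132 − 5·(-458) = 2783
Comparing — Policy A: R=435, Policy B: R=3213, Policy C: R=2783. Lowest is 435 (Policy A).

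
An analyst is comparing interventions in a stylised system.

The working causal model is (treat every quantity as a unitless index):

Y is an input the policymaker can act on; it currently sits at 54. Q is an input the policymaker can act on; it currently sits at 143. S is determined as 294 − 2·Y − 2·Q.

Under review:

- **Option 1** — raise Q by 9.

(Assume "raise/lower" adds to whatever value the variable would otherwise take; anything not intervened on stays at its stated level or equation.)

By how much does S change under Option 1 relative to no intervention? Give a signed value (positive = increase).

Baseline:
  Y = 54
  Q = 143
  S = 294 − 2·54 − 2·143 = -100
Option 1 (Q + 9):
  Y = 54
  Q = 143 + 9 = 152
  S = 294 − 2·54 − 2·152 = -118
Change in S: -118 − (-100) = -18

-18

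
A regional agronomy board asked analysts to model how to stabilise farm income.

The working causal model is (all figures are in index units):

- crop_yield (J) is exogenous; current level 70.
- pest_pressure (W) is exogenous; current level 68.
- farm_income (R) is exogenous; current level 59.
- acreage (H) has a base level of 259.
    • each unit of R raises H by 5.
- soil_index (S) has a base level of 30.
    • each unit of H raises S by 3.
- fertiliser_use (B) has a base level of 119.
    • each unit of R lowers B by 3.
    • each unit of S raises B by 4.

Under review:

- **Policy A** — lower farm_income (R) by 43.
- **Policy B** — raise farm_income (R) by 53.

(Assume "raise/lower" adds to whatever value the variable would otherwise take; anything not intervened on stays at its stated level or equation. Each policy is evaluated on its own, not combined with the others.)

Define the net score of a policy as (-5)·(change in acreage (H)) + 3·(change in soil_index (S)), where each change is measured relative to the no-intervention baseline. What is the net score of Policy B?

1060

Baseline:
  R = 59
  H = 259 + 5·59 = 554
  S = 30 + 3·554 = 1692
Policy B (R + 53):
  R = 59 + 53 = 112
  H = 259 + 5·112 = 819
  S = 30 + 3·819 = 2487
ΔH = 819 − 554 = 265; ΔS = 2487 − 1692 = 795
Score = (-5)·265 + 3·795 = 1060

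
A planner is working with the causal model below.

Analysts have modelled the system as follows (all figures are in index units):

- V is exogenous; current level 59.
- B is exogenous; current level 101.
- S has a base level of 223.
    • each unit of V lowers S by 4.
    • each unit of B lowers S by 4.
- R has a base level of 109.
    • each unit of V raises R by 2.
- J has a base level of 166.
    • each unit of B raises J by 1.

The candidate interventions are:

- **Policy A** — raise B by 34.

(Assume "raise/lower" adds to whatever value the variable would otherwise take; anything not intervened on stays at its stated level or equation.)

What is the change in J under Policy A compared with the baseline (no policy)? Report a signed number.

34

Baseline:
  B = 101
  J = 166 + 101 = 267
Policy A (B + 34):
  B = 101 + 34 = 135
  J = 166 + 135 = 301
Change in J: 301 − 267 = 34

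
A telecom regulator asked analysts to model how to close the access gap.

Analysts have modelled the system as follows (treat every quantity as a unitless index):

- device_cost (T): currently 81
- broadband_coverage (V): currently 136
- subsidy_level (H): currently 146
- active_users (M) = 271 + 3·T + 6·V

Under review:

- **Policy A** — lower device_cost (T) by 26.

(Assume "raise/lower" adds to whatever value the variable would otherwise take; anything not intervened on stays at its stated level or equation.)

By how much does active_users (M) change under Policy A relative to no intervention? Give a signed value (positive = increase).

-78

Baseline:
  T = 81
  V = 136
  M = 271 + 3·81 + 6·136 = 1330
Policy A (T − 26):
  T = 81 − 26 = 55
  V = 136
  M = 271 + 3·55 + 6·136 = 1252
Change in M: 1252 − 1330 = -78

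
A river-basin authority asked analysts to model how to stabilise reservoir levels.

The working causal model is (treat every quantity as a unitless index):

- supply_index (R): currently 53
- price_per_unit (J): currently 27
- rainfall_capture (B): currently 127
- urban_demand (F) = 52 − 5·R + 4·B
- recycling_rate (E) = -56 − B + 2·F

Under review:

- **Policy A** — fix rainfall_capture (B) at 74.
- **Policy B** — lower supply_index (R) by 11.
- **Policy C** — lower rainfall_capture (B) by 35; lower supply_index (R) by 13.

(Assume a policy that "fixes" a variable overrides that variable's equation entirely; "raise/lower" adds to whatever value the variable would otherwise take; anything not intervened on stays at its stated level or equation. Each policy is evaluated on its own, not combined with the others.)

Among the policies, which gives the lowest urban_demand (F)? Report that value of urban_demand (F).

83

Policy A (B := 74):
  R = 53
  B = 74
  F = 52 − 5·53 + 4·74 = 83
Policy B (R − 11):
  R = 53 − 11 = 42
  B = 127
  F = 52 − 5·42 + 4·127 = 350
Policy C (B − 35, R − 13):
  R = 53 − 13 = 40
  B = 127 − 35 = 92
  F = 52 − 5·40 + 4·92 = 220
Comparing — Policy A: F=83, Policy B: F=350, Policy C: F=220. Lowest is 83 (Policy A).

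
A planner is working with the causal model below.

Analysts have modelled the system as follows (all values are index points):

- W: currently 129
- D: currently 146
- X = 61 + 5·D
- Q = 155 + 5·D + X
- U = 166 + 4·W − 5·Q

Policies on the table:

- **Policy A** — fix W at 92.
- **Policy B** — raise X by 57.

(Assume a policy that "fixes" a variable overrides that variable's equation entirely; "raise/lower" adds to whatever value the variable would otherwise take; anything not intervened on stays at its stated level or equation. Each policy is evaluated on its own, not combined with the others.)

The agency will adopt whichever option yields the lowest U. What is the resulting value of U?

Policy A (W := 92):
  W = 92
  D = 146
  X = 61 + 5·146 = 791
  Q = 155 + 5·146 + 791 = 1676
  U = 166 + 4·92 − 5·1676 = -7846
Policy B (X + 57):
  W = 129
  D = 146
  X = 61 + 5·146 (+57 from intervention) = 848
  Q = 155 + 5·146 + 848 = 1733
  U = 166 + 4·129 − 5·1733 = -7983
Comparing — Policy A: U=-7846, Policy B: U=-7983. Lowest is -7983 (Policy B).

-7983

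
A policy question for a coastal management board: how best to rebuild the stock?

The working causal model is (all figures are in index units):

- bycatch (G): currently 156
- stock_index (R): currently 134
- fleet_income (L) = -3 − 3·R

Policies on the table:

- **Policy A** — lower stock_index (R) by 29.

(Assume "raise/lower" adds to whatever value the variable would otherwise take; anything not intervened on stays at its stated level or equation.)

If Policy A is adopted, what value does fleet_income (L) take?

Policy A (R − 29):
  R = 134 − 29 = 105
  L = -3 − 3·105 = -318

-318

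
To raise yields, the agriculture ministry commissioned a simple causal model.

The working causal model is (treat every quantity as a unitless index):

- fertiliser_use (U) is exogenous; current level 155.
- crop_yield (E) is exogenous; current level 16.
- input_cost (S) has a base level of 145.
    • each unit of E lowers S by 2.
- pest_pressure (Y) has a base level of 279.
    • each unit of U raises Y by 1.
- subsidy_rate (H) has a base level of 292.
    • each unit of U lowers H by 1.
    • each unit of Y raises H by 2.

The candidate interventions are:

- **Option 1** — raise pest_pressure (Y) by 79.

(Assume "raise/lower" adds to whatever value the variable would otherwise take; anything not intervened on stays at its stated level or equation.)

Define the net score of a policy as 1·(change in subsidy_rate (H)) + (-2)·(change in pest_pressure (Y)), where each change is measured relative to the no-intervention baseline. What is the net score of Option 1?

0

Baseline:
  U = 155
  Y = 279 + 155 = 434
  H = 292 − 155 + 2·434 = 1005
Option 1 (Y + 79):
  U = 155
  Y = 279 + 155 (+79 from intervention) = 513
  H = 292 − 155 + 2·513 = 1163
ΔH = 1163 − 1005 = 158; ΔY = 513 − 434 = 79
Score = 1·158 + (-2)·79 = 0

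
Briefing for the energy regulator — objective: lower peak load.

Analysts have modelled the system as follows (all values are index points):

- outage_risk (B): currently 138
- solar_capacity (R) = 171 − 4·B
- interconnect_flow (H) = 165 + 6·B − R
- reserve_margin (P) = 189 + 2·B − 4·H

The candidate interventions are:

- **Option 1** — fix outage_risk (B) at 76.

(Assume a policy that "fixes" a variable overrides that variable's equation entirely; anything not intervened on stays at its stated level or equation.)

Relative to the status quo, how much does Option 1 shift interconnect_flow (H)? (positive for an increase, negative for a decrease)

-620

Baseline:
  B = 138
  R = 171 − 4·138 = -381
  H = 165 + 6·138 − (-381) = 1374
Option 1 (B := 76):
  B = 76
  R = 171 − 4·76 = -133
  H = 165 + 6·76 − (-133) = 754
Change in H: 754 − 1374 = -620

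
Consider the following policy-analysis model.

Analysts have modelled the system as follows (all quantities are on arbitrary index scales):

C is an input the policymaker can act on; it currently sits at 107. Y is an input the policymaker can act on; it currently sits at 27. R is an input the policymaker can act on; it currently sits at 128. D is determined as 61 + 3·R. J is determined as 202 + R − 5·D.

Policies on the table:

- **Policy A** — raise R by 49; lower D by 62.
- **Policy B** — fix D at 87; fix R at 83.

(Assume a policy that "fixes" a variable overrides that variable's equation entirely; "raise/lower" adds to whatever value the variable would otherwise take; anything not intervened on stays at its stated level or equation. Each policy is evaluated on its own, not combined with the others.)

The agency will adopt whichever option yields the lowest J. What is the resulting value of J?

Policy A (R + 49, D − 62):
  R = 128 + 49 = 177
  D = 61 + 3·177 (−62 from intervention) = 530
  J = 202 + 177 − 5·530 = -2271
Policy B (D := 87, R := 83):
  R = 83
  D = 87
  J = 202 + 83 − 5·87 = -150
Comparing — Policy A: J=-2271, Policy B: J=-150. Lowest is -2271 (Policy A).

-2271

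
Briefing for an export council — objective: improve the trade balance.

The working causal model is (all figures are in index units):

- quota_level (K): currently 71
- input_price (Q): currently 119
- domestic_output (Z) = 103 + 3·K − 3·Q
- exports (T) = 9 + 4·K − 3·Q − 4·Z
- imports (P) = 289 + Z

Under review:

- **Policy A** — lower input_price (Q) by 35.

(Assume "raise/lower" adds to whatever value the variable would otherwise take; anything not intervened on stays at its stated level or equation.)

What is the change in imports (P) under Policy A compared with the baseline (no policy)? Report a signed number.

Baseline:
  K = 71
  Q = 119
  Z = 103 + 3·71 − 3·119 = -41
  P = 289 + (-41) = 248
Policy A (Q − 35):
  K = 71
  Q = 119 − 35 = 84
  Z = 103 + 3·71 − 3·84 = 64
  P = 289 + 64 = 353
Change in P: 353 − 248 = 105

105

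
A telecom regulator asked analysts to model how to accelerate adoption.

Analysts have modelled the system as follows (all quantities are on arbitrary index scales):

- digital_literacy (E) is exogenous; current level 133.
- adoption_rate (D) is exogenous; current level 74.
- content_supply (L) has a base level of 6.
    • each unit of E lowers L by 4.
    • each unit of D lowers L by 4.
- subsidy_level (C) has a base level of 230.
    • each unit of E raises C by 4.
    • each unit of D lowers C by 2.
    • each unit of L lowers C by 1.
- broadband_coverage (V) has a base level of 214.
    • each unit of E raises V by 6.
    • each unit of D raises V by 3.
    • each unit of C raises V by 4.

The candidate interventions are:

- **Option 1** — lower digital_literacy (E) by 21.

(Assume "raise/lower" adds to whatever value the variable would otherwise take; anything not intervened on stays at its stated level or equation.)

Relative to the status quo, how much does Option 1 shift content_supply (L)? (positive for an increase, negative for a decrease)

Baseline:
  E = 133
  D = 74
  L = 6 − 4·133 − 4·74 = -822
Option 1 (E − 21):
  E = 133 − 21 = 112
  D = 74
  L = 6 − 4·112 − 4·74 = -738
Change in L: -738 − (-822) = 84

84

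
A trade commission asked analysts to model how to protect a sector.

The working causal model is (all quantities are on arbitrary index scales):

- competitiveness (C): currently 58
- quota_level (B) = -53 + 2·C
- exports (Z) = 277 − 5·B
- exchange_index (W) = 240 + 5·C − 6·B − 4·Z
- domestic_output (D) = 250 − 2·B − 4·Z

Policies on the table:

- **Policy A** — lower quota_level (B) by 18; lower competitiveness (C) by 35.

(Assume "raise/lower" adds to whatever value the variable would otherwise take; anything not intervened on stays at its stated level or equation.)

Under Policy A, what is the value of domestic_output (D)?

-1308

Policy A (B − 18, C − 35):
  C = 58 − 35 = 23
  B = -53 + 2·23 (−18 from intervention) = -25
  Z = 277 − 5·(-25) = 402
  D = 250 − 2·(-25) − 4·402 = -1308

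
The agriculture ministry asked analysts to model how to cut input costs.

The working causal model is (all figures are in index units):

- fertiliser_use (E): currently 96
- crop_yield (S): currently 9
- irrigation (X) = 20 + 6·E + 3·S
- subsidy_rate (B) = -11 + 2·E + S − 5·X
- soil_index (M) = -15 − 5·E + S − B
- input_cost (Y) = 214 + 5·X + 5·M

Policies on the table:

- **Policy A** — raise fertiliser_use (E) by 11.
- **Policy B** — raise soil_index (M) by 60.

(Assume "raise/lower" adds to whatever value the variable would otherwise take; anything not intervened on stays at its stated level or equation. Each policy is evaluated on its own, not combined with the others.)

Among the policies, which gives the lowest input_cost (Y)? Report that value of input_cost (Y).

Policy A (E + 11):
  E = 96 + 11 = 107
  S = 9
  X = 20 + 6·107 + 3·9 = 689
  B = -11 + 2·107 + 9 − 5·689 = -3233
  M = -15 − 5·107 + 9 − (-3233) = 2692
  Y = 214 + 5·689 + 5·2692 = 17119
Policy B (M + 60):
  E = 96
  S = 9
  X = 20 + 6·96 + 3·9 = 623
  B = -11 + 2·96 + 9 − 5·623 = -2925
  M = -15 − 5·96 + 9 − (-2925) (+60 from intervention) = 2499
  Y = 214 + 5·623 + 5·2499 = 15824
Comparing — Policy A: Y=17119, Policy B: Y=15824. Lowest is 15824 (Policy B).

15824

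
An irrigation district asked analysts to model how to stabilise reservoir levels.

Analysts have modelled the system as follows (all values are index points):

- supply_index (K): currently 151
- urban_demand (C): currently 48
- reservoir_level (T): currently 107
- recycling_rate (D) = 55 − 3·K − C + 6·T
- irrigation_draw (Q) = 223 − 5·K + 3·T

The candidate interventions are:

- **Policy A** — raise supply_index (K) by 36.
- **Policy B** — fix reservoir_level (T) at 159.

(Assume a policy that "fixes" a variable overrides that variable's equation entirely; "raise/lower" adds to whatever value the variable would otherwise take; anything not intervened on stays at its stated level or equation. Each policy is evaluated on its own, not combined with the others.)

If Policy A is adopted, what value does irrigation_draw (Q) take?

Policy A (K + 36):
  K = 151 + 36 = 187
  T = 107
  Q = 223 − 5·187 + 3·107 = -391

-391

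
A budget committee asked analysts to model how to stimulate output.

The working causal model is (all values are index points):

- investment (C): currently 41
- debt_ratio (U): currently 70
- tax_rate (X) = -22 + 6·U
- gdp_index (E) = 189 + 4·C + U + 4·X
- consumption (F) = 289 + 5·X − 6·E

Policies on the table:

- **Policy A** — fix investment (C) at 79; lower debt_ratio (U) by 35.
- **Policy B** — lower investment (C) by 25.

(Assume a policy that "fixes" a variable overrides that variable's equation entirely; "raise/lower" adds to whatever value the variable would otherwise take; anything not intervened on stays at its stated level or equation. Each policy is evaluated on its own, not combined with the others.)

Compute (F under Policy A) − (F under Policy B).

Policy A (C := 79, U − 35):
  C = 79
  U = 70 − 35 = 35
  X = -22 + 6·35 = 188
  E = 189 + 4·79 + 35 + 4·188 = 1292
  F = 289 + 5·188 − 6·1292 = -6523
Policy B (C − 25):
  C = 41 − 25 = 16
  U = 70
  X = -22 + 6·70 = 398
  E = 189 + 4·16 + 70 + 4·398 = 1915
  F = 289 + 5·398 − 6·1915 = -9211
F: -6523 − (-9211) = 2688

2688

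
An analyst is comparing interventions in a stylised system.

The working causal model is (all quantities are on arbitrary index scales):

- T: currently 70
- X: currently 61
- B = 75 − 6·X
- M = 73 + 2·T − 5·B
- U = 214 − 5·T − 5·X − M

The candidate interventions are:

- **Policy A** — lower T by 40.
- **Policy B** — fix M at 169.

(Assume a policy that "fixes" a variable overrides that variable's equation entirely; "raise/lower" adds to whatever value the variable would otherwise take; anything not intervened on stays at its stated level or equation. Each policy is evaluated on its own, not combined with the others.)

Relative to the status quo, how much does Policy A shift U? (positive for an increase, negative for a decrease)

Baseline:
  T = 70
  X = 61
  B = 75 − 6·61 = -291
  M = 73 + 2·70 − 5·(-291) = 1668
  U = 214 − 5·70 − 5·61 − 1668 = -2109
Policy A (T − 40):
  T = 70 − 40 = 30
  X = 61
  B = 75 − 6·61 = -291
  M = 73 + 2·30 − 5·(-291) = 1588
  U = 214 − 5·30 − 5·61 − 1588 = -1829
Change in U: -1829 − (-2109) = 280

280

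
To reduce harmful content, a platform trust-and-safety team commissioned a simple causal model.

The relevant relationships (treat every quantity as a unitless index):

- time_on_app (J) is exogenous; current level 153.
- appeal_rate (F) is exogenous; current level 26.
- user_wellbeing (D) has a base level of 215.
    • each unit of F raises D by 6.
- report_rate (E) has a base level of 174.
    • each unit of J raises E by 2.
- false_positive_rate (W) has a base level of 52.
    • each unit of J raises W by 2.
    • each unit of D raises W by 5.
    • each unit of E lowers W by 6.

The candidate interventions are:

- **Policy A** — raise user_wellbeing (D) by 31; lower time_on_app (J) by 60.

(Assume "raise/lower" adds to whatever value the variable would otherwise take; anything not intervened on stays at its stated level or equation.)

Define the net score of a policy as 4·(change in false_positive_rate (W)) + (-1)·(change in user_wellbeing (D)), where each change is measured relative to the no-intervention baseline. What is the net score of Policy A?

2989

Baseline:
  J = 153
  F = 26
  D = 215 + 6·26 = 371
  E = 174 + 2·153 = 480
  W = 52 + 2·153 + 5·371 − 6·480 = -667
Policy A (D + 31, J − 60):
  J = 153 − 60 = 93
  F = 26
  D = 215 + 6·26 (+31 from intervention) = 402
  E = 174 + 2·93 = 360
  W = 52 + 2·93 + 5·402 − 6·360 = 88
ΔW = 88 − (-667) = 755; ΔD = 402 − 371 = 31
Score = 4·755 + (-1)·31 = 2989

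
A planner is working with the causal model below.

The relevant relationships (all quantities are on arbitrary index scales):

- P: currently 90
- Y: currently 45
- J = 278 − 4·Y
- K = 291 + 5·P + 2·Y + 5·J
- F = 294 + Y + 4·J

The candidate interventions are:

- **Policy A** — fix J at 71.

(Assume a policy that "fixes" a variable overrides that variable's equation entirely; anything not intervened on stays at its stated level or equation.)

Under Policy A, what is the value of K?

Policy A (J := 71):
  P = 90
  Y = 45
  J = 71
  K = 291 + 5·90 + 2·45 + 5·71 = 1186

1186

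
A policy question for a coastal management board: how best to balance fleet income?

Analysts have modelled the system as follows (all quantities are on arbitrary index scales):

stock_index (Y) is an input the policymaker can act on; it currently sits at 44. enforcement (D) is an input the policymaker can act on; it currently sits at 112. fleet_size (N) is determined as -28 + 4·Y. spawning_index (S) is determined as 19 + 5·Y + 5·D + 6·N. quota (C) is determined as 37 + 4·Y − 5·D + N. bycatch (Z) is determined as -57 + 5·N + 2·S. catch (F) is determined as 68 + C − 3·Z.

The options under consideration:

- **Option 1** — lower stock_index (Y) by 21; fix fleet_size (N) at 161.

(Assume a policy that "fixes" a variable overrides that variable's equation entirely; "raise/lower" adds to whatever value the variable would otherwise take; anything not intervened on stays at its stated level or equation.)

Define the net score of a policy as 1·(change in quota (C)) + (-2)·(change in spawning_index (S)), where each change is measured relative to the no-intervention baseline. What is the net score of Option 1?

Baseline:
  Y = 44
  D = 112
  N = -28 + 4·44 = 148
  S = 19 + 5·44 + 5·112 + 6·148 = 1687
  C = 37 + 4·44 − 5·112 + 148 = -199
Option 1 (Y − 21, N := 161):
  Y = 44 − 21 = 23
  D = 112
  N = 161
  S = 19 + 5·23 + 5·112 + 6·161 = 1660
  C = 37 + 4·23 − 5·112 + 161 = -270
ΔC = -270 − (-199) = -71; ΔS = 1660 − 1687 = -27
Score = 1·(-71) + (-2)·(-27) = -17

-17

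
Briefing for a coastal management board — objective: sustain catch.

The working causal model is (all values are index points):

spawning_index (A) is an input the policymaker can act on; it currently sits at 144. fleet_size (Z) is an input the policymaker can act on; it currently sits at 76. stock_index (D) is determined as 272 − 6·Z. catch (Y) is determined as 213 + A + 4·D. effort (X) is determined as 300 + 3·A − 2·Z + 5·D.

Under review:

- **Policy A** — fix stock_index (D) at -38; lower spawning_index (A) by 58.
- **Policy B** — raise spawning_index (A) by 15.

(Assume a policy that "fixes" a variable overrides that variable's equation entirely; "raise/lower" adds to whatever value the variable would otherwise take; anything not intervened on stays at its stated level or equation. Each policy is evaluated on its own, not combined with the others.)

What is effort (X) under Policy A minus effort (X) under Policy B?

Policy A (D := -38, A − 58):
  A = 144 − 58 = 86
  Z = 76
  D = -38
  X = 300 + 3·86 − 2·76 + 5·(-38) = 216
Policy B (A + 15):
  A = 144 + 15 = 159
  Z = 76
  D = 272 − 6·76 = -184
  X = 300 + 3·159 − 2·76 + 5·(-184) = -295
X: 216 − (-295) = 511

511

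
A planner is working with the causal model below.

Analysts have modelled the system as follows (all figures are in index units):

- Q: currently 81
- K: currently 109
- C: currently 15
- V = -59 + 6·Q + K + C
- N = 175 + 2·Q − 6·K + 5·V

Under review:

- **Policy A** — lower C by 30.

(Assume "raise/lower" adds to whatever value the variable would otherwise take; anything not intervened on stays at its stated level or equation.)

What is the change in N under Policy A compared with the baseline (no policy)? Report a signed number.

Baseline:
  Q = 81
  K = 109
  C = 15
  V = -59 + 6·81 + 109 + 15 = 551
  N = 175 + 2·81 − 6·109 + 5·551 = 2438
Policy A (C − 30):
  Q = 81
  K = 109
  C = 15 − 30 = -15
  V = -59 + 6·81 + 109 + (-15) = 521
  N = 175 + 2·81 − 6·109 + 5·521 = 2288
Change in N: 2288 − 2438 = -150

-150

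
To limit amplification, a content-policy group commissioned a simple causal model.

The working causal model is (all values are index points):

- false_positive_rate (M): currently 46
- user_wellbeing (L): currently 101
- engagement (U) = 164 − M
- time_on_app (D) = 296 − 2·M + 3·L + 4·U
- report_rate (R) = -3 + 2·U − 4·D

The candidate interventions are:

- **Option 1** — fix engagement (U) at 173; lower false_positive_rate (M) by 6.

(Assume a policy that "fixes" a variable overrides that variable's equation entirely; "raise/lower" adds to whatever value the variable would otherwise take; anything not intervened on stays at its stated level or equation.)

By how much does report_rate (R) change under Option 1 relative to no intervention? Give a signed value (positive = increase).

Baseline:
  M = 46
  L = 101
  U = 164 − 46 = 118
  D = 296 − 2·46 + 3·101 + 4·118 = 979
  R = -3 + 2·118 − 4·979 = -3683
Option 1 (U := 173, M − 6):
  M = 46 − 6 = 40
  L = 101
  U = 173
  D = 296 − 2·40 + 3·101 + 4·173 = 1211
  R = -3 + 2·173 − 4·1211 = -4501
Change in R: -4501 − (-3683) = -818

-818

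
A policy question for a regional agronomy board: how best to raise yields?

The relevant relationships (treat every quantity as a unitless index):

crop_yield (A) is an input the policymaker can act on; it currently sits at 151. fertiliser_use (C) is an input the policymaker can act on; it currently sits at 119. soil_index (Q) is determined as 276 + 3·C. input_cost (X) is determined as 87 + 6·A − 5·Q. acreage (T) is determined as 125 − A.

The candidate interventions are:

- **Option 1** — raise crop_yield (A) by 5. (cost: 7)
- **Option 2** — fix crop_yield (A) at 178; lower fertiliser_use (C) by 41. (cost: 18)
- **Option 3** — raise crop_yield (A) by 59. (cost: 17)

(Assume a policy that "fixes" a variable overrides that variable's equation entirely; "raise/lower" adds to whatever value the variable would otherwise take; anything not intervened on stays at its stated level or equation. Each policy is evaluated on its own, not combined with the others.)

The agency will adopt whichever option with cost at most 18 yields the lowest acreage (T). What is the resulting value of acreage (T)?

Option 1 (A + 5):
  A = 151 + 5 = 156
  T = 125 − 156 = -31
Option 2 (A := 178, C − 41):
  A = 178
  T = 125 − 178 = -53
Option 3 (A + 59):
  A = 151 + 59 = 210
  T = 125 − 210 = -85
Comparing — Option 1: T=-31, Option 2: T=-53, Option 3: T=-85. Lowest is -85 (Option 3).

-85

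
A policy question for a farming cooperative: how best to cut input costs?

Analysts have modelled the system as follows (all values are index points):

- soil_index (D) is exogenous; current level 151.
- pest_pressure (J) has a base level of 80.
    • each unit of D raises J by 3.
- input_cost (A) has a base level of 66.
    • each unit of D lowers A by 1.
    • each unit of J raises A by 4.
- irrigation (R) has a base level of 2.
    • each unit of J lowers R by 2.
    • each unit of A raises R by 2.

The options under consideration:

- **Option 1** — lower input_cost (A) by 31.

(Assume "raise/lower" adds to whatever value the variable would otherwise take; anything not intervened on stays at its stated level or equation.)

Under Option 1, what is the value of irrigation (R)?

Option 1 (A − 31):
  D = 151
  J = 80 + 3·151 = 533
  A = 66 − 151 + 4·533 (−31 from intervention) = 2016
  R = 2 − 2·533 + 2·2016 = 2968

2968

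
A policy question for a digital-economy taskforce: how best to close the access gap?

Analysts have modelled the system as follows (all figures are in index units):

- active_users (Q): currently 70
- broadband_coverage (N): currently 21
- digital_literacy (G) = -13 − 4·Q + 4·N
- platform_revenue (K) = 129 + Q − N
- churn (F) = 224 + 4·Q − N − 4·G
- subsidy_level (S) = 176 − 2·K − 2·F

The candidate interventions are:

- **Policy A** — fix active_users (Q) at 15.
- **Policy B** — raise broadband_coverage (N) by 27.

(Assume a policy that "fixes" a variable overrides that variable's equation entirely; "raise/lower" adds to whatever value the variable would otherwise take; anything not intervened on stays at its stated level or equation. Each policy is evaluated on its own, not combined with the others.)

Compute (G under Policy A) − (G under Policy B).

Policy A (Q := 15):
  Q = 15
  N = 21
  G = -13 − 4·15 + 4·21 = 11
Policy B (N + 27):
  Q = 70
  N = 21 + 27 = 48
  G = -13 − 4·70 + 4·48 = -101
G: 11 − (-101) = 112

112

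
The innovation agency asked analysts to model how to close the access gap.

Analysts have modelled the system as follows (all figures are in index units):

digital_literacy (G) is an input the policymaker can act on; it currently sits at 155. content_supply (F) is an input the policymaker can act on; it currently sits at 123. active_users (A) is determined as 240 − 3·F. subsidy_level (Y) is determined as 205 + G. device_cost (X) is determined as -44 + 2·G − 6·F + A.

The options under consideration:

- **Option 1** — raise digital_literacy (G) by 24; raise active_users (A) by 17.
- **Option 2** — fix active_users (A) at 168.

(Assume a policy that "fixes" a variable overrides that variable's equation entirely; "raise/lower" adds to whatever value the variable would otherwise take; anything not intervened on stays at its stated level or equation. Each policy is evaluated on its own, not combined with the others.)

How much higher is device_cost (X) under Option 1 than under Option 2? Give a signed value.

-232

Option 1 (G + 24, A + 17):
  G = 155 + 24 = 179
  F = 123
  A = 240 − 3·123 (+17 from intervention) = -112
  X = -44 + 2·179 − 6·123 + (-112) = -536
Option 2 (A := 168):
  G = 155
  F = 123
  A = 168
  X = -44 + 2·155 − 6·123 + 168 = -304
X: -536 − (-304) = -232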